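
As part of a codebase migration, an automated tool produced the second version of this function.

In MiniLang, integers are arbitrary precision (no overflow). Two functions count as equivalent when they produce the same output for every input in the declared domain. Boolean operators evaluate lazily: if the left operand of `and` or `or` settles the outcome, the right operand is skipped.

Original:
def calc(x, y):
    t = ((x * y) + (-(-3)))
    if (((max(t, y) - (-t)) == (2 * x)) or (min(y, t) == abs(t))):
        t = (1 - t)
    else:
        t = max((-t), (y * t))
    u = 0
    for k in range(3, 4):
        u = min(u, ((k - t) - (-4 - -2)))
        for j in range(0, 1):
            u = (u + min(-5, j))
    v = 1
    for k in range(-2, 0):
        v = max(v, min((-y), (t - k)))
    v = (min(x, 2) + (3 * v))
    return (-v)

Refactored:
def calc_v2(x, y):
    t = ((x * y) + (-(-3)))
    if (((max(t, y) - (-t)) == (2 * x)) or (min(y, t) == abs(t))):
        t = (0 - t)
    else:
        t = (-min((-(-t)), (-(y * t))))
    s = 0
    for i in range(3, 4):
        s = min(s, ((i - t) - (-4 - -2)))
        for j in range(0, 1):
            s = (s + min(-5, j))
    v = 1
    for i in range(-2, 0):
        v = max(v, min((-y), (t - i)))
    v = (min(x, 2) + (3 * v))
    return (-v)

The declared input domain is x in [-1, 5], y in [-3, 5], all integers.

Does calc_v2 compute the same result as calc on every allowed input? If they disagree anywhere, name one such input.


Run the pair on x=1, y=-2.
calc: t = 1; (((max(t, y) - (-t)) == (2 * x)) or (min(y, t) == abs(t))) -> true; t = 0; u = 0; [k=3]; u = 0; [j=0]; u = -5; v = 1; [k=-2]; v = 2; [k=-1]; v = 2; v = 7; return -7
calc_v2: t = 1; (((max(t, y) - (-t)) == (2 * x)) or (min(y, t) == abs(t))) -> true; t = -1; s = 0; [i=3]; s = 0; [j=0]; s = -5; v = 1; [i=-2]; v = 1; [i=-1]; v = 1; v = 4; return -4
-7 and -4 differ, so these are not the same function on this domain.
verdict: not equivalent; witness: x=1, y=-2


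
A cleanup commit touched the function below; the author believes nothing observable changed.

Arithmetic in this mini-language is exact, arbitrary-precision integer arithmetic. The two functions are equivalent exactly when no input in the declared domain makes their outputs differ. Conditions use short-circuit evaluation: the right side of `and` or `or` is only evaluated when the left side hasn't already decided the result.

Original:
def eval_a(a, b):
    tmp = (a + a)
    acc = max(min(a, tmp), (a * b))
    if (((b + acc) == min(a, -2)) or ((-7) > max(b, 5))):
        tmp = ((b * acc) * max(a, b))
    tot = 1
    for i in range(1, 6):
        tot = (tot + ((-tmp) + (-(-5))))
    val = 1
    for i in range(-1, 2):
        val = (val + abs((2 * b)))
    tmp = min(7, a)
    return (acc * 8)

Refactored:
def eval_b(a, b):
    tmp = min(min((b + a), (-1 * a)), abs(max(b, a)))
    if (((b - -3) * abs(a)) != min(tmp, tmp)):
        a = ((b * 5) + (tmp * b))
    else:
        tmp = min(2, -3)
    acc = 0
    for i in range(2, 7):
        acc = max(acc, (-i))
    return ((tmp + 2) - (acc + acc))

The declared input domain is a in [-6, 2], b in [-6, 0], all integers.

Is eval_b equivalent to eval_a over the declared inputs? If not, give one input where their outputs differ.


Try a=-6, b=-6.
eval_a: tmp := -12 | acc := 36 | (((b + acc) == min(a, -2)) or ((-7) > max(b, 5))): false | tot := 1 | iter i=1: | tot := 18 | iter i=2: | tot := 35 | iter i=3: | tot := 52 | iter i=4: | tot := 69 | iter i=5: | tot := 86 | val := 1 | iter i=-1: | val := 13 | iter i=0: | val := 25 | iter i=1: | val := 37 | tmp := -6 | result 288
eval_b: tmp := -12 | (((b - -3) * abs(a)) != min(tmp, tmp)): true | a := 42 | acc := 0 | iter i=2: | acc := 0 | iter i=3: | acc := 0 | iter i=4: | acc := 0 | iter i=5: | acc := 0 | iter i=6: | acc := 0 | result -10
288 != -10, so the rewrite changes behavior.
verdict: not equivalent; witness: a=-6, b=-6


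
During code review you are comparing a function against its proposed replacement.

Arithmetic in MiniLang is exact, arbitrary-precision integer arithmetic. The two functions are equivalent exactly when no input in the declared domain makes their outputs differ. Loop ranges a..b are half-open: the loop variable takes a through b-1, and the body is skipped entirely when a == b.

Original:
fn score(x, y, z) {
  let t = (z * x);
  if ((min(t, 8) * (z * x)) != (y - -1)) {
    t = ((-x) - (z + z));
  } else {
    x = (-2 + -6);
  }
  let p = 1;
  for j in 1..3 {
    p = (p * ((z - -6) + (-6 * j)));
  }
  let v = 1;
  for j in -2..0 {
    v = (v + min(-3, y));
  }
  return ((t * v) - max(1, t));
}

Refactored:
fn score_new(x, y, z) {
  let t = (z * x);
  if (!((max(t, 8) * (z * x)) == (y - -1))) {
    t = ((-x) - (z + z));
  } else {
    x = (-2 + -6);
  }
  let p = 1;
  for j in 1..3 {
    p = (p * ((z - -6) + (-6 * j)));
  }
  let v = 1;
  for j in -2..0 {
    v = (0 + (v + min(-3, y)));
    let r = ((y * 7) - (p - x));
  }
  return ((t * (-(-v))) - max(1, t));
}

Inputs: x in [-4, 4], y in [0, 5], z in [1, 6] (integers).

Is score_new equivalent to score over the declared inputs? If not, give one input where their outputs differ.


These are not equivalent — on x=-2, y=3, z=1 the outputs split (9 vs -1).
score: t becomes -2; next ((min(t, 8) * (z * x)) != (y - -1)) evaluates to false; next x becomes -8; next p becomes 1; next at j=1:; next p becomes 1; next at j=2:; next p becomes -5; next v becomes 1; next at j=-2:; next v becomes -2; next at j=-1:; next v becomes -5; next final value 9
score_new: t becomes -2; next (!((max(t, 8) * (z * x)) == (y - -1))) evaluates to true; next t becomes 0; next p becomes 1; next at j=1:; next p becomes 1; next at j=2:; next p becomes -5; next v becomes 1; next at j=-2:; next v becomes -2; next r becomes 24; next at j=-1:; next v becomes -5; next r becomes 24; next final value -1
verdict: not equivalent; witness: x=-2, y=3, z=1


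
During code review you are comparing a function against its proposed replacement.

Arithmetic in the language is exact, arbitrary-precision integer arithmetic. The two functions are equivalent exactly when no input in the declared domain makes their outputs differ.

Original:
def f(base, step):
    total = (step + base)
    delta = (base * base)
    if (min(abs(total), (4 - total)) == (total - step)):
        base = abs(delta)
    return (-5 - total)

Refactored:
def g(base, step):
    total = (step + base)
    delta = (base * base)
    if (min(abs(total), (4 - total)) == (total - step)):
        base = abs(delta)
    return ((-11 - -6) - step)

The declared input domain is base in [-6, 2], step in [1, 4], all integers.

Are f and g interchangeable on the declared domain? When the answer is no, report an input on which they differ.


base=-6, step=1 yields 0 from f but -6 from g.
verdict: not equivalent; witness: base=-6, step=1


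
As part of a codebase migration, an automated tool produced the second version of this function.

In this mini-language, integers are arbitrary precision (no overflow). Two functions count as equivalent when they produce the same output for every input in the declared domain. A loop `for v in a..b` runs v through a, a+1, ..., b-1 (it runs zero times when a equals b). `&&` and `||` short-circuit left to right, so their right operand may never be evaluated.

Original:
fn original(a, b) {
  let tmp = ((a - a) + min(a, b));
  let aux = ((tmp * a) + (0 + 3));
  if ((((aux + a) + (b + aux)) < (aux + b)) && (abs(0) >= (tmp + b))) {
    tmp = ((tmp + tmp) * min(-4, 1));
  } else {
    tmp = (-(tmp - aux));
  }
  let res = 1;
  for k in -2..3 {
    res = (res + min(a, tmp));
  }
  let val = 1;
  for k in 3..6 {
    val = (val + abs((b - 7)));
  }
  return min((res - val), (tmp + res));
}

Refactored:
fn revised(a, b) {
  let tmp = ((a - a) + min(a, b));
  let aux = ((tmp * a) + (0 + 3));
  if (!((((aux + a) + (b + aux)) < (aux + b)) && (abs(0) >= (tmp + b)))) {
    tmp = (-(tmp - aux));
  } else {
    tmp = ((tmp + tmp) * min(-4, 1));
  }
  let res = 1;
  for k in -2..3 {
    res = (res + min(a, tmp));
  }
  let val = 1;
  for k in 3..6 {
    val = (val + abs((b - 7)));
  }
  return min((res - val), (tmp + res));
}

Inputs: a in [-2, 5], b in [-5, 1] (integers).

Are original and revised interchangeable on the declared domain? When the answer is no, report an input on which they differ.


Side by side, the visible changes include: boolean connective usage differs.
One worked example (a=1, b=-3) — original: tmp=-3, then aux=0, then ((((aux + a) + (b + aux)) < (aux + b)) && (abs(0) >= (tmp + b))) is false, then tmp=3, then res=1, then (k=-2), then res=2, then (k=-1), then res=3, then (k=0), then res=4, then (k=1), then res=5, then (k=2), then res=6, then val=1, then (k=3), then val=11, then (k=4), then val=21, then (k=5), then val=31, then returns -25; revised: tmp=-3, then aux=0, then (!((((aux + a) + (b + aux)) < (aux + b)) && (abs(0) >= (tmp + b)))) is true, then tmp=3, then res=1, then (k=-2), then res=2, then (k=-1), then res=3, then (k=0), then res=4, then (k=1), then res=5, then (k=2), then res=6, then val=1, then (k=3), then val=11, then (k=4), then val=21, then (k=5), then val=31, then returns -25; agreement on -25.
An exhaustive pass over the 56 declared inputs shows identical outputs.
verdict: equivalent


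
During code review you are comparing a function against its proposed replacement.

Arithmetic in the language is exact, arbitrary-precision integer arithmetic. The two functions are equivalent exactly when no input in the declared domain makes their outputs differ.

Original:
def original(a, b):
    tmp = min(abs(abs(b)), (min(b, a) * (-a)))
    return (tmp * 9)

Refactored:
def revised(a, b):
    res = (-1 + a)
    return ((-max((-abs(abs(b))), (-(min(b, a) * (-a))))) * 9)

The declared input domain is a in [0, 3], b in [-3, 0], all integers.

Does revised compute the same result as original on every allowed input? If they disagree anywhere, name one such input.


Although arithmetic usage differs; min/max/abs usage differs; local variable names differ; constant usage differs, 16/16 inputs agree.
verdict: equivalent


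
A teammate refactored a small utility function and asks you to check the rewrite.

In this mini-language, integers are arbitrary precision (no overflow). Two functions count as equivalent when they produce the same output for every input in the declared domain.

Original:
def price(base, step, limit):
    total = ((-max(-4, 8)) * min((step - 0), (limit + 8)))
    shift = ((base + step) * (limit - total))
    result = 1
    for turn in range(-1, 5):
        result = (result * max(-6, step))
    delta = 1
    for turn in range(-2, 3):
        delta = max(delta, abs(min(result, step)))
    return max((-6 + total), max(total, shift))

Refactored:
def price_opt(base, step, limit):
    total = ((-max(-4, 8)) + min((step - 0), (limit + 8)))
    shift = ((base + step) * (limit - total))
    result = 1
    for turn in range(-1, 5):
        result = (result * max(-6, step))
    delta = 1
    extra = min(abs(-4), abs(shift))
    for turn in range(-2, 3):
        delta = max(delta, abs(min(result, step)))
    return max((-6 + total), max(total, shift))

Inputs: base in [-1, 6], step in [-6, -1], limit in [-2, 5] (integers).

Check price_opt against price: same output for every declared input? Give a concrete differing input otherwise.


Input base=-1, step=-6, limit=-2: 350 from price versus -14 from price_opt.
verdict: not equivalent; witness: base=-1, step=-6, limit=-2


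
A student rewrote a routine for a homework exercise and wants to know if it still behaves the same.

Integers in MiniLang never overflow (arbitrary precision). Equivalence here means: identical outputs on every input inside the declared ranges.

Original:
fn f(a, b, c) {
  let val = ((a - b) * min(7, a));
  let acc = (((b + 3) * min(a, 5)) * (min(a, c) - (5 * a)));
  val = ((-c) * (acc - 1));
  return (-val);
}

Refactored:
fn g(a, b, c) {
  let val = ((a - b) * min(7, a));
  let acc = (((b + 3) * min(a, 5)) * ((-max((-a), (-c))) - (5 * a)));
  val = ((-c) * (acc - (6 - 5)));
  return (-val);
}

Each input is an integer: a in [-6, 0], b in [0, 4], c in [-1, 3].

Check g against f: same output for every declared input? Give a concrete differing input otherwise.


Equivalent — the differences include constant usage differs, plus arithmetic usage differs, plus min/max/abs usage differs, yet no declared input distinguishes the two.
Tracing a=-1, b=2, c=1: f: val := 3 | acc := -20 | val := 21 | result -21 | g: val := 3 | acc := -20 | val := 21 | result -21 — matching result -21.
Sweeping the whole domain (175 inputs) finds no disagreement.
verdict: equivalent


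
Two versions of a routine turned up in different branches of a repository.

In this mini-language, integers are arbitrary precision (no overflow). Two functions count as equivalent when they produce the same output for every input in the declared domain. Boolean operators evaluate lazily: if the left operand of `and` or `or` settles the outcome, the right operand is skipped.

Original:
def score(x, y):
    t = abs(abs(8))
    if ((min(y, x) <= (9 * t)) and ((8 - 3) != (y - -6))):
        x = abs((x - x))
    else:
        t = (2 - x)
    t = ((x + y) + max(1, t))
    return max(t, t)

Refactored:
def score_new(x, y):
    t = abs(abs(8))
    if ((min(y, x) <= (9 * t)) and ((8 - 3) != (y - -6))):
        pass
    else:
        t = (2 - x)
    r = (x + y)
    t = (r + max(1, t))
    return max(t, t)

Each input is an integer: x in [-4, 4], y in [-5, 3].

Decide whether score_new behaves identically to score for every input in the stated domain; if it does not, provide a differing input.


Not equivalent: x=-4, y=-5 separates them (3 vs -1).
score: t := 8 | ((min(y, x) <= (9 * t)) and ((8 - 3) != (y - -6))): true | x := 0 | t := 3 | result 3
score_new: t := 8 | ((min(y, x) <= (9 * t)) and ((8 - 3) != (y - -6))): true | r := -9 | t := -1 | result -1
verdict: not equivalent; witness: x=-4, y=-5


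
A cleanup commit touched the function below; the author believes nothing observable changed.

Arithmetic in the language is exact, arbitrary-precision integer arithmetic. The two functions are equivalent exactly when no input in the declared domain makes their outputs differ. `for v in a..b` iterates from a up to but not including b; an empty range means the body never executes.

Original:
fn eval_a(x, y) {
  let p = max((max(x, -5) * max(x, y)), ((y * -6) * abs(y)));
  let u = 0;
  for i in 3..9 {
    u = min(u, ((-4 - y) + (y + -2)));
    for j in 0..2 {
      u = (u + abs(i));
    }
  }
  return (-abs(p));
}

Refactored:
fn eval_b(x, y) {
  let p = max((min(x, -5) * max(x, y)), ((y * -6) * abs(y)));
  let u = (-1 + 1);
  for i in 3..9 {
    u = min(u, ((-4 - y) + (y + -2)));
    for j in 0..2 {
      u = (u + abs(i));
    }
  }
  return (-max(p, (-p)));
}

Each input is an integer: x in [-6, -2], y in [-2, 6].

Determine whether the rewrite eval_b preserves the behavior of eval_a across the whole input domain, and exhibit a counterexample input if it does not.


Run the pair on x=-6, y=1.
eval_a: p=-5, then u=0, then (i=3), then u=-6, then (j=0), then u=-3, then (j=1), then u=0, then (i=4), then u=-6, then (j=0), then u=-2, then (j=1), then u=2, then (i=5), then u=-6, then (j=0), then u=-1, then (j=1), then u=4, then (i=6), then u=-6, then (j=0), then u=0, then (j=1), then u=6, then (i=7), then u=-6, then (j=0), then u=1, then (j=1), then u=8, then (i=8), then u=-6, then (j=0), then u=2, then (j=1), then u=10, then returns -5
eval_b: p=-6, then u=0, then (i=3), then u=-6, then (j=0), then u=-3, then (j=1), then u=0, then (i=4), then u=-6, then (j=0), then u=-2, then (j=1), then u=2, then (i=5), then u=-6, then (j=0), then u=-1, then (j=1), then u=4, then (i=6), then u=-6, then (j=0), then u=0, then (j=1), then u=6, then (i=7), then u=-6, then (j=0), then u=1, then (j=1), then u=8, then (i=8), then u=-6, then (j=0), then u=2, then (j=1), then u=10, then returns -6
-5 and -6 differ, so these are not the same function on this domain.
verdict: not equivalent; witness: x=-6, y=1


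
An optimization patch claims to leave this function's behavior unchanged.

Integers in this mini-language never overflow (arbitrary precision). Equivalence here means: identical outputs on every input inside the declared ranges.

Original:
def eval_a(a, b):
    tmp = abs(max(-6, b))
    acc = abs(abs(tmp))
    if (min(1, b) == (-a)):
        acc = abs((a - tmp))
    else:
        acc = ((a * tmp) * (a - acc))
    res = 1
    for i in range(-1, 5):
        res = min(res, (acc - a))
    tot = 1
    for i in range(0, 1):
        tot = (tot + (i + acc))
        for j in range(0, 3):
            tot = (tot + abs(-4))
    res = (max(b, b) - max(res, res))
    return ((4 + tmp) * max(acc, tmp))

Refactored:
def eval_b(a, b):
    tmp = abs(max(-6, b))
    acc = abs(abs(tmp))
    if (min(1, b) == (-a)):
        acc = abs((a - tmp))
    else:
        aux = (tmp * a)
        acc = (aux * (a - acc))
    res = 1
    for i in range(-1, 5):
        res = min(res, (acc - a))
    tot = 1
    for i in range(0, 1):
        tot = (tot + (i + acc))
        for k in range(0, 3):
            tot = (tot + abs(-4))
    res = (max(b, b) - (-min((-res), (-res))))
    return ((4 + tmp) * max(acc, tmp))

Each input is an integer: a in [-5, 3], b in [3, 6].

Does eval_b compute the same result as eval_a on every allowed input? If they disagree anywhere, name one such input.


This is a faithful refactor — statement counts differ, and local variable names differ, and min/max/abs usage differs, but the computed results match everywhere.
As a probe, take a=1, b=3: eval_a runs tmp=3, then acc=3, then (min(1, b) == (-a)) is false, then acc=-6, then res=1, then (i=-1), then res=-7, then (i=0), then res=-7, then (i=1), then res=-7, then (i=2), then res=-7, then (i=3), then res=-7, then (i=4), then res=-7, then tot=1, then (i=0), then tot=-5, then (j=0), then tot=-1, then (j=1), then tot=3, then (j=2), then tot=7, then res=10, then returns 21; eval_b runs tmp=3, then acc=3, then (min(1, b) == (-a)) is false, then aux=3, then acc=-6, then res=1, then (i=-1), then res=-7, then (i=0), then res=-7, then (i=1), then res=-7, then (i=2), then res=-7, then (i=3), then res=-7, then (i=4), then res=-7, then tot=1, then (i=0), then tot=-5, then (k=0), then tot=-1, then (k=1), then tot=3, then (k=2), then tot=7, then res=10, then returns 21; both end at 21.
Sweeping the whole domain (36 inputs) finds no disagreement.
verdict: equivalent


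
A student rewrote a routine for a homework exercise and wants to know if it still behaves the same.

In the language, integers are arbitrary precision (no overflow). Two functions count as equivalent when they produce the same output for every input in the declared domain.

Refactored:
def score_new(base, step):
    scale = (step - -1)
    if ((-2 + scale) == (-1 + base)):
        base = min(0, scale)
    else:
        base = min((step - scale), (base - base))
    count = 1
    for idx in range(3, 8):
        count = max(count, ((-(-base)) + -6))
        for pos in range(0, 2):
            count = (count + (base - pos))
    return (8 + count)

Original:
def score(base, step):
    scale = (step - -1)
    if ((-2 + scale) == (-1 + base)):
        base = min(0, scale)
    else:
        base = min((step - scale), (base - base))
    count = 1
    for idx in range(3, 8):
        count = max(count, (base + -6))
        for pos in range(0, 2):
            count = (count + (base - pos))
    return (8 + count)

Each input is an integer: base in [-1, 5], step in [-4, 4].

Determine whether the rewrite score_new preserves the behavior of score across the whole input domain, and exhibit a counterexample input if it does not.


Behavior is preserved: although same computation, different form, the outputs never diverge.
As a probe, take base=4, step=4: score runs scale := 5 | ((-2 + scale) == (-1 + base)): true | base := 0 | count := 1 | iter idx=3: | count := 1 | iter pos=0: | count := 1 | iter pos=1: | count := 0 | iter idx=4: | count := 0 | iter pos=0: | count := 0 | iter pos=1: | count := -1 | iter idx=5: | count := -1 | iter pos=0: | count := -1 | iter pos=1: | count := -2 | iter idx=6: | count := -2 | iter pos=0: | count := -2 | iter pos=1: | count := -3 | iter idx=7: | count := -3 | iter pos=0: | count := -3 | iter pos=1: | count := -4 | result 4; score_new runs scale := 5 | ((-2 + scale) == (-1 + base)): true | base := 0 | count := 1 | iter idx=3: | count := 1 | iter pos=0: | count := 1 | iter pos=1: | count := 0 | iter idx=4: | count := 0 | iter pos=0: | count := 0 | iter pos=1: | count := -1 | iter idx=5: | count := -1 | iter pos=0: | count := -1 | iter pos=1: | count := -2 | iter idx=6: | count := -2 | iter pos=0: | count := -2 | iter pos=1: | count := -3 | iter idx=7: | count := -3 | iter pos=0: | count := -3 | iter pos=1: | count := -4 | result 4; both end at 4.
An exhaustive pass over the 63 declared inputs shows identical outputs.
verdict: equivalent


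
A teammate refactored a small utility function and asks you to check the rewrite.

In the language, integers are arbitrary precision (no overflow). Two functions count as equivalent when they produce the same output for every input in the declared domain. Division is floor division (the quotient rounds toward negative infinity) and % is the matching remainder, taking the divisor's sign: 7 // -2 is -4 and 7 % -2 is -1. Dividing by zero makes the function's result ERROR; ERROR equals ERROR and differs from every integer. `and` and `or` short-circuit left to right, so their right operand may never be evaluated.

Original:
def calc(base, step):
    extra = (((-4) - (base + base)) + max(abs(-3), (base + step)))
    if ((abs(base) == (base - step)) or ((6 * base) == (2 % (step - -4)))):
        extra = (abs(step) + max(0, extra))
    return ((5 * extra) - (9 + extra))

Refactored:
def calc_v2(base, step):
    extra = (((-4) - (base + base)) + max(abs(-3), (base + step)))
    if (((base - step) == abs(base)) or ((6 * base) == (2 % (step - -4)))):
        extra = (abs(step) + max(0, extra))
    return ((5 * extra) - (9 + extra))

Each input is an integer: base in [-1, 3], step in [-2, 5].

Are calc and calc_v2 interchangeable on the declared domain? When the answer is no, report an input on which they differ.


Comparing the listings, the differences include: same computation, different form.
As a probe, take base=3, step=4: calc runs extra becomes -3; next ((abs(base) == (base - step)) or ((6 * base) == (2 % (step - -4)))) evaluates to false; next final value -21; calc_v2 runs extra becomes -3; next (((base - step) == abs(base)) or ((6 * base) == (2 % (step - -4)))) evaluates to false; next final value -21; both end at -21.
Every one of the 40 inputs gives matching results.
verdict: equivalent


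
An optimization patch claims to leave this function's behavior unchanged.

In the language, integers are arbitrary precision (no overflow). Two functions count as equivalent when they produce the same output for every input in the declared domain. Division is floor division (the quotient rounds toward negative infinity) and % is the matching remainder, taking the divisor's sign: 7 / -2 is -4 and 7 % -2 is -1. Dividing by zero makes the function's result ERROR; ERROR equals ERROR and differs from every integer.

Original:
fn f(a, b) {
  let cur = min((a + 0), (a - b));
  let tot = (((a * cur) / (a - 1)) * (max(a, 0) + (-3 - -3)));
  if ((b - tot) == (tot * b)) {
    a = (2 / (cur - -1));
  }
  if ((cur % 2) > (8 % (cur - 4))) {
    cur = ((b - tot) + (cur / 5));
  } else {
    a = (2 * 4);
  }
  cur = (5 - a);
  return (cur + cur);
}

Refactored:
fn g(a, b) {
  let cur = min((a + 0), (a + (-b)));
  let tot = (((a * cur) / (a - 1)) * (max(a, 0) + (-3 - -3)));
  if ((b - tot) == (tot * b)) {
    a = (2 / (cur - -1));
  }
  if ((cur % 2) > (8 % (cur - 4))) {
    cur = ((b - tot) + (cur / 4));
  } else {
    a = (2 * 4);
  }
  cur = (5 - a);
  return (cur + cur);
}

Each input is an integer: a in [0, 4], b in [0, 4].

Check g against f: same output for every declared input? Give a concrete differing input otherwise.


The edit looks behavioral (`5` became `4`), but over these ranges it never changes the outcome; all 25 inputs agree.
verdict: equivalent


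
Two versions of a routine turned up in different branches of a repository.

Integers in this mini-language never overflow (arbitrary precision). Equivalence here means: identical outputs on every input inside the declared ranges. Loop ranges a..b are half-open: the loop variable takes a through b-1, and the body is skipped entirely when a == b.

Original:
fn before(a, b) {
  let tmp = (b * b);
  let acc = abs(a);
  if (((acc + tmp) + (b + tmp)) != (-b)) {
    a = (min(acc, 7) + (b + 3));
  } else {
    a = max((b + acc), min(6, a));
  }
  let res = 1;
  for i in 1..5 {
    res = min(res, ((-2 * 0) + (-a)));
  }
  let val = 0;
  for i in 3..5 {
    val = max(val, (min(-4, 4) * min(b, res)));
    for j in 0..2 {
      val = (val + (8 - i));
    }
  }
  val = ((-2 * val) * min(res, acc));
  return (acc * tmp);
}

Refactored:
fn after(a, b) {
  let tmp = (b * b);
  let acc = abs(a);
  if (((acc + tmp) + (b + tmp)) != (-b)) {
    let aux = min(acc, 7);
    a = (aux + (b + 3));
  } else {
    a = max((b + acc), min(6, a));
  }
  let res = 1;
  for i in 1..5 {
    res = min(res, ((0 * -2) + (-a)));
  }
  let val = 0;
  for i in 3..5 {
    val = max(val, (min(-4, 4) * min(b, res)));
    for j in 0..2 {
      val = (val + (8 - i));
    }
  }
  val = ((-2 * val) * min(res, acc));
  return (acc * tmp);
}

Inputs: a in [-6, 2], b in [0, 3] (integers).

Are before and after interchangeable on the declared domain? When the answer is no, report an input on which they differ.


Changes here: statement counts differ; also local variable names differ; the full 36-point sweep finds no disagreement.
verdict: equivalent


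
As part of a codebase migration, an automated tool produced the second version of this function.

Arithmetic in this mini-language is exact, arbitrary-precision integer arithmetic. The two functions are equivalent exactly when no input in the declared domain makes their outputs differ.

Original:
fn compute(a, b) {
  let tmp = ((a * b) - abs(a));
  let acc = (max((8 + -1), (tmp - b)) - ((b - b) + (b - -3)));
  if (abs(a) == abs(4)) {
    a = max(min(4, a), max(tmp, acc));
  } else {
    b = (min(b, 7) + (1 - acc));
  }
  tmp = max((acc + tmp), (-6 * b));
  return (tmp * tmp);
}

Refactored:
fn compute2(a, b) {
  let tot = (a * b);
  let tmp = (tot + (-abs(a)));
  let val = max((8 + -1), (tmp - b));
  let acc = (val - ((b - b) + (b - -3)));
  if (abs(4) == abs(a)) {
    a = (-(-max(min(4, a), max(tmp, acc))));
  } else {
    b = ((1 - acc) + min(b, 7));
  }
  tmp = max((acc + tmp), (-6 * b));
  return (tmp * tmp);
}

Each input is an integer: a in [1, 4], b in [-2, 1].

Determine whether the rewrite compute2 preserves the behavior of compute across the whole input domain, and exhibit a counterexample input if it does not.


Although local variable names differ; statement counts differ; arithmetic usage differs, 16/16 inputs agree.
verdict: equivalent


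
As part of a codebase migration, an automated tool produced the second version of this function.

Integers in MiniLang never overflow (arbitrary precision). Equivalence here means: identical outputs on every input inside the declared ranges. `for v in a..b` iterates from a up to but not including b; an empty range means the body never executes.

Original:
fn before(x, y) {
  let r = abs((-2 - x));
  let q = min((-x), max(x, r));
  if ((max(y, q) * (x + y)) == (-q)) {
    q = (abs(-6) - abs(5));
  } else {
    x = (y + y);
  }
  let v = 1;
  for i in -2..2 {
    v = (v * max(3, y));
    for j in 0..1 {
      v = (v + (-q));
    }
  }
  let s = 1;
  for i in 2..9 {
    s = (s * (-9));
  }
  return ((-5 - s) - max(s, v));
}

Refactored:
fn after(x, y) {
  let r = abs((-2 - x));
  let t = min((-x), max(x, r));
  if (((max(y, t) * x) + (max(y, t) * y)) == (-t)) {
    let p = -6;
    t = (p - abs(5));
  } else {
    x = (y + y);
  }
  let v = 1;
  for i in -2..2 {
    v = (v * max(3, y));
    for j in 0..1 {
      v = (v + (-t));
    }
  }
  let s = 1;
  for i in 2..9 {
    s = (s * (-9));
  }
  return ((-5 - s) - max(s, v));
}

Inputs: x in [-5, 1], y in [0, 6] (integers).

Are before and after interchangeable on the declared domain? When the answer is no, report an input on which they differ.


x=-2, y=0 yields 4782923 from before but 4782443 from after.
verdict: not equivalent; witness: x=-2, y=0


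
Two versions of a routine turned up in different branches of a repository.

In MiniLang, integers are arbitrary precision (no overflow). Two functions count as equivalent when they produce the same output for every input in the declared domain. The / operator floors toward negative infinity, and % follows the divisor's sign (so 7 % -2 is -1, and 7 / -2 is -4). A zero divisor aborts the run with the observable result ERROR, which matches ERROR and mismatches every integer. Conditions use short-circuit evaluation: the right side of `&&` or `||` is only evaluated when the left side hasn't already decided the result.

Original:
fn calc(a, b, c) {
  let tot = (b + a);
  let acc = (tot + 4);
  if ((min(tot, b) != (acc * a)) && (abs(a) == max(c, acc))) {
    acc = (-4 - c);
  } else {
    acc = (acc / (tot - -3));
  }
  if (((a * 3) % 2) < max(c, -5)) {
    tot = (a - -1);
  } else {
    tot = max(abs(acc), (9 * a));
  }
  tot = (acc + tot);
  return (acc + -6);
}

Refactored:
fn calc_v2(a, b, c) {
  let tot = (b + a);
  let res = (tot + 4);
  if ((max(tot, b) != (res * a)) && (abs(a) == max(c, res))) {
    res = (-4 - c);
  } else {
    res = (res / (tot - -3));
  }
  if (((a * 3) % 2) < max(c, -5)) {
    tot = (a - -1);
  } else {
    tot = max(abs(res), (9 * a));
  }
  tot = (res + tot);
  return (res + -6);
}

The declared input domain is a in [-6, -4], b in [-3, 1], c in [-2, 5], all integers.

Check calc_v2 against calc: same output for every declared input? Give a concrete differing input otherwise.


Input a=-4, b=0, c=4: -14 from calc versus -6 from calc_v2.
verdict: not equivalent; witness: a=-4, b=0, c=4


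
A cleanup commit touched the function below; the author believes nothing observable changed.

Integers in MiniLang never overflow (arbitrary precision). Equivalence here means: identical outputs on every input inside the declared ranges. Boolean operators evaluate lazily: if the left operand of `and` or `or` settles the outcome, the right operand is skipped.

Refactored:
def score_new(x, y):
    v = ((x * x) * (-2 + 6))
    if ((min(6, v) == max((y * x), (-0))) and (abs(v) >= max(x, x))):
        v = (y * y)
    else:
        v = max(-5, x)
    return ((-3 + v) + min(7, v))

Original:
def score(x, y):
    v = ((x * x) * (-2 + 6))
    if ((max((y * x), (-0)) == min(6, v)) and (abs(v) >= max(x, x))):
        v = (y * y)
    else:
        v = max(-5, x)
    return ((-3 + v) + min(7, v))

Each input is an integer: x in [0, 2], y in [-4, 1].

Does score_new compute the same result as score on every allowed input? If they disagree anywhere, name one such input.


The two are interchangeable: same computation, different form, and every declared input agrees.
One worked example (x=0, y=0) — score: v = 0; ((max((y * x), (-0)) == min(6, v)) and (abs(v) >= max(x, x))) -> true; v = 0; return -3; score_new: v = 0; ((min(6, v) == max((y * x), (-0))) and (abs(v) >= max(x, x))) -> true; v = 0; return -3; agreement on -3.
Checked all 18 inputs in the declared domain: the outputs agree on every one.
verdict: equivalent


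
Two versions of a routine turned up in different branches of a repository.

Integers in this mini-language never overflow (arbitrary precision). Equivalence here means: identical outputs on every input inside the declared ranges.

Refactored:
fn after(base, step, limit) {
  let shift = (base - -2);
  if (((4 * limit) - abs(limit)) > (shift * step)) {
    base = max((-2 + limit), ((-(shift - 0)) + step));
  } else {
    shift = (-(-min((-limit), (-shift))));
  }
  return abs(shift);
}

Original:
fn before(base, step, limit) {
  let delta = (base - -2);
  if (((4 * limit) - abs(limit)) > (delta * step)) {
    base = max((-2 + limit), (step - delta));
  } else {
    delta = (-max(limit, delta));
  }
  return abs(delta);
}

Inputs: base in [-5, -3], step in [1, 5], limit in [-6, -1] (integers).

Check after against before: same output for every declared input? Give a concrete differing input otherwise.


Side by side, the visible changes include: constant usage differs; min/max/abs usage differs; local variable names differ; arithmetic usage differs.
Tracing base=-5, step=1, limit=-6: before: delta becomes -3; next (((4 * limit) - abs(limit)) > (delta * step)) evaluates to false; next delta becomes 3; next final value 3 | after: shift becomes -3; next (((4 * limit) - abs(limit)) > (shift * step)) evaluates to false; next shift becomes 3; next final value 3 — matching result 3.
An exhaustive pass over the 90 declared inputs shows identical outputs.
verdict: equivalent


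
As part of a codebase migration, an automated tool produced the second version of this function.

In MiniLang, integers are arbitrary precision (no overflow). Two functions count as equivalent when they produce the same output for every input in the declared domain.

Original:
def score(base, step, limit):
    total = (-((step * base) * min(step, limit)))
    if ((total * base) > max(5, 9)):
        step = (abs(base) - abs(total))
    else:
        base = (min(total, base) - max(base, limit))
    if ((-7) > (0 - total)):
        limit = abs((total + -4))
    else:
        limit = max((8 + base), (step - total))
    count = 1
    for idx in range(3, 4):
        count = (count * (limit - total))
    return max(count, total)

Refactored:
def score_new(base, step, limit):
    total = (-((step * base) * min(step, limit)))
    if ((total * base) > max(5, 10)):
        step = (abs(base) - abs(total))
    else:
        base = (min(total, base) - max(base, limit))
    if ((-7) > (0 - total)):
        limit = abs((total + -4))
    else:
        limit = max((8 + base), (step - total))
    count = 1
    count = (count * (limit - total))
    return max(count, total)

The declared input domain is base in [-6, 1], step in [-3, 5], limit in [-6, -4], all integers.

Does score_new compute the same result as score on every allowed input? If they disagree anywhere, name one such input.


Try base=-1, step=2, limit=-5.
score: total becomes -10; next ((total * base) > max(5, 9)) evaluates to true; next step becomes -9; next ((-7) > (0 - total)) evaluates to false; next limit becomes 7; next count becomes 1; next at idx=3:; next count becomes 17; next final value 17
score_new: total becomes -10; next ((total * base) > max(5, 10)) evaluates to false; next base becomes -9; next ((-7) > (0 - total)) evaluates to false; next limit becomes 12; next count becomes 1; next count becomes 22; next final value 22
17 != 22, so the rewrite changes behavior.
verdict: not equivalent; witness: base=-1, step=2, limit=-5


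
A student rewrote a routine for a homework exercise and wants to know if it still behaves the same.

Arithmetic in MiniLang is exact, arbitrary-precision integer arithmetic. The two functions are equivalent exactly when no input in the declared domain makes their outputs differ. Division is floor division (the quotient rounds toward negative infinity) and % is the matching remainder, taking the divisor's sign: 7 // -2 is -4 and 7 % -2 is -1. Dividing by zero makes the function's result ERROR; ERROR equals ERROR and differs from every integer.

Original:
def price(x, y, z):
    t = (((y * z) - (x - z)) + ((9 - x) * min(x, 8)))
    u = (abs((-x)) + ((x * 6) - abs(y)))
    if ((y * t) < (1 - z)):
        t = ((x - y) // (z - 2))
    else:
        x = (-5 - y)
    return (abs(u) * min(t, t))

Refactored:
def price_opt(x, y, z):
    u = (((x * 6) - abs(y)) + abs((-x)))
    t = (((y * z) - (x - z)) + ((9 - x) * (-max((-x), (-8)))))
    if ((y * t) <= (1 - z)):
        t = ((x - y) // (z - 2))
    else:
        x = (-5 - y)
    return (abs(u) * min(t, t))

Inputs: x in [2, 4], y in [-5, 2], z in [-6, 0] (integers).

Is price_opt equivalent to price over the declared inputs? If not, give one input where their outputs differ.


There is a counterexample at x=4, y=1, z=-5: 162 on one side, -27 on the other.
price: t = 6; u = 27; ((y * t) < (1 - z)) -> false; x = -6; return 162
price_opt: u = 27; t = 6; ((y * t) <= (1 - z)) -> true; t = -1; return -27
verdict: not equivalent; witness: x=4, y=1, z=-5


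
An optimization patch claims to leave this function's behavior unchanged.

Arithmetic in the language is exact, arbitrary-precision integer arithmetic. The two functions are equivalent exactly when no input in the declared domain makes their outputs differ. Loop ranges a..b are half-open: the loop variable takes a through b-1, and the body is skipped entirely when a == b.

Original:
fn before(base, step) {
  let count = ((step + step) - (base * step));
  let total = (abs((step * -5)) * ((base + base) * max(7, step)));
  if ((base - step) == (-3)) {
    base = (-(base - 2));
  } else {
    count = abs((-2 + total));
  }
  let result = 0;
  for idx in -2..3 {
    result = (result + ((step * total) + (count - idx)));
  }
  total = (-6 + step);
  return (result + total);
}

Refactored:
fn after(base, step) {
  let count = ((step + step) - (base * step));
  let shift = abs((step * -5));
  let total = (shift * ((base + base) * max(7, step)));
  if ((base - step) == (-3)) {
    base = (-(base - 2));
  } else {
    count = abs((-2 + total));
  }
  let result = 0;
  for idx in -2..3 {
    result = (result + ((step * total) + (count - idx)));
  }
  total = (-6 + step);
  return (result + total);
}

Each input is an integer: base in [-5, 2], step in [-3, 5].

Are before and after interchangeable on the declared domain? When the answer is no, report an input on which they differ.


Side by side, the visible changes include: statement counts differ, local variable names differ.
As a probe, take base=-2, step=1: before runs count = 4; total = -140; ((base - step) == (-3)) -> true; base = 4; result = 0; [idx=-2]; result = -134; [idx=-1]; result = -269; [idx=0]; result = -405; [idx=1]; result = -542; [idx=2]; result = -680; total = -5; return -685; after runs count = 4; shift = 5; total = -140; ((base - step) == (-3)) -> true; base = 4; result = 0; [idx=-2]; result = -134; [idx=-1]; result = -269; [idx=0]; result = -405; [idx=1]; result = -542; [idx=2]; result = -680; total = -5; return -685; both end at -685.
Every one of the 72 inputs gives matching results.
verdict: equivalent


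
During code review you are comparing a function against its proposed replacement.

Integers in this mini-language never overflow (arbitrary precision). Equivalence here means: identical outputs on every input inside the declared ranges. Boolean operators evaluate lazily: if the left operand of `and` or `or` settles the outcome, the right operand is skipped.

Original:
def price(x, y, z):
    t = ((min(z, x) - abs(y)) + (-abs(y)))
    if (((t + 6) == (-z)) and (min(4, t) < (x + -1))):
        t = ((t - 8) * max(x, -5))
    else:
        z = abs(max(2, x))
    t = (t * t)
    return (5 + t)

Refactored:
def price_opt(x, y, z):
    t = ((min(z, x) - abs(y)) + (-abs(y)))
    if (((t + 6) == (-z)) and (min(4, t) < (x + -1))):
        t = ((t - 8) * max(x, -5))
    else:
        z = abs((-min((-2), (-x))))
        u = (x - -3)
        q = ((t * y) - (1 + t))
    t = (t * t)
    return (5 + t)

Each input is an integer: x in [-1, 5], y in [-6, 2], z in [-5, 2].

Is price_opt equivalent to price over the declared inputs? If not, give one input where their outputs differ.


The two are interchangeable: local variable names differ, constant usage differs, statement counts differ, arithmetic usage differs, min/max/abs usage differs, and every declared input agrees.
As a probe, take x=1, y=-6, z=1: price runs t=-11, then (((t + 6) == (-z)) and (min(4, t) < (x + -1))) is false, then z=2, then t=121, then returns 126; price_opt runs t=-11, then (((t + 6) == (-z)) and (min(4, t) < (x + -1))) is false, then z=2, then u=4, then q=76, then t=121, then returns 126; both end at 126.
Sweeping the whole domain (504 inputs) finds no disagreement.
verdict: equivalent


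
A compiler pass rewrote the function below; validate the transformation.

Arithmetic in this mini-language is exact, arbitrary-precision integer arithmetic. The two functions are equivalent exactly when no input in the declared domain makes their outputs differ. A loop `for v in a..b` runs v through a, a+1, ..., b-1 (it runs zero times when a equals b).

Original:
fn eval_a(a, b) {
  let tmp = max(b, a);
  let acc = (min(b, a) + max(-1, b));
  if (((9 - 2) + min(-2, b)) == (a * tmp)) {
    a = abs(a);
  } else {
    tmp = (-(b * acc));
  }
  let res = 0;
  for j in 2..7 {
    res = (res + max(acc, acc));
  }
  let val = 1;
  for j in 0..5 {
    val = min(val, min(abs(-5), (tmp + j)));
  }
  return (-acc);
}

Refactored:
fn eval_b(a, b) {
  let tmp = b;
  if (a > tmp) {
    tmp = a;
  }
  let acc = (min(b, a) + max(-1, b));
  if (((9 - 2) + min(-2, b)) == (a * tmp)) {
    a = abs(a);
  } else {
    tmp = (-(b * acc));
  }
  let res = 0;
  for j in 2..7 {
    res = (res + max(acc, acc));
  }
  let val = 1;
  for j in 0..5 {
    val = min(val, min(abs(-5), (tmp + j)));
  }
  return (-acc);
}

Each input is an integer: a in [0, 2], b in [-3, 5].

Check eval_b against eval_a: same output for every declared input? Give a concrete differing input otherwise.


Reading the diff, among the changes: min/max/abs usage differs; and comparison usage differs; and branching structure differs; and statement counts differ.
Tracing a=0, b=1: eval_a: tmp := 1 | acc := 1 | (((9 - 2) + min(-2, b)) == (a * tmp)): false | tmp := -1 | res := 0 | iter j=2: | res := 1 | iter j=3: | res := 2 | iter j=4: | res := 3 | iter j=5: | res := 4 | iter j=6: | res := 5 | val := 1 | iter j=0: | val := -1 | iter j=1: | val := -1 | iter j=2: | val := -1 | iter j=3: | val := -1 | iter j=4: | val := -1 | result -1 | eval_b: tmp := 1 | (a > tmp): false | acc := 1 | (((9 - 2) + min(-2, b)) == (a * tmp)): false | tmp := -1 | res := 0 | iter j=2: | res := 1 | iter j=3: | res := 2 | iter j=4: | res := 3 | iter j=5: | res := 4 | iter j=6: | res := 5 | val := 1 | iter j=0: | val := -1 | iter j=1: | val := -1 | iter j=2: | val := -1 | iter j=3: | val := -1 | iter j=4: | val := -1 | result -1 — matching result -1.
An exhaustive pass over the 27 declared inputs shows identical outputs.
verdict: equivalent
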